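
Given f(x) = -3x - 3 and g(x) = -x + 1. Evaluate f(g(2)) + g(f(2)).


10


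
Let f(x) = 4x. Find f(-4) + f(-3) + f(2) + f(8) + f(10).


52


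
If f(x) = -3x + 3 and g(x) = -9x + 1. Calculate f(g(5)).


g(5) = -44
f(-44) = 135

135


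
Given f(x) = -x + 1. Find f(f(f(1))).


f(1) = 0
f(0) = 1
f(1) = 0

0


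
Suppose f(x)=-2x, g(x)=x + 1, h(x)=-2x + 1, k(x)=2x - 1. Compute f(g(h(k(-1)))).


-16


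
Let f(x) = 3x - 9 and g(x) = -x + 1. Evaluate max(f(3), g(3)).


f(3) = 0
g(3) = -2
max = 0

0


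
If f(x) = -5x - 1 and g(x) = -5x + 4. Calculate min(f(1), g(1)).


f(1) = -6
g(1) = -1
min = -6

-6


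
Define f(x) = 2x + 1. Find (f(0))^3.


1


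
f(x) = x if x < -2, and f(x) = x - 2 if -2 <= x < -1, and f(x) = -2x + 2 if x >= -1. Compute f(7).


7 satisfies x >= -1
f(7) = -12

-12


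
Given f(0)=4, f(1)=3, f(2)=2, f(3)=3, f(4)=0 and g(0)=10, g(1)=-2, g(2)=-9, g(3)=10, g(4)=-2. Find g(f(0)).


-2


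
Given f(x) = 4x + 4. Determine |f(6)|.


f(6) = 28
|28| = 28

28


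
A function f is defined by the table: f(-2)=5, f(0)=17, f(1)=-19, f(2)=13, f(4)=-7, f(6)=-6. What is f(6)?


Reading from the table at x = 6

-6


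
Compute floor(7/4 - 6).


-5


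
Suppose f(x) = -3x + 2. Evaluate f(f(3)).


f(3) = -7
f(-7) = 23

23


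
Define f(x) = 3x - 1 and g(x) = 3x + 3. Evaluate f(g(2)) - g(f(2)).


f(g(2)) = 26
g(f(2)) = 18
Difference = 8

8


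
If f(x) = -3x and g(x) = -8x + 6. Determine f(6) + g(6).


f(6) = -18
g(6) = -42
Sum = -60

-60


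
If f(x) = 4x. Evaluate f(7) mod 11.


f(7) = 28
28 mod 11 = 6

6


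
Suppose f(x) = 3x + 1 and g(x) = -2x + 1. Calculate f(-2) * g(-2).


-25


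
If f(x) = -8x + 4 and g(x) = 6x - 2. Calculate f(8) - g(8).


f(8) = -60
g(8) = 46
Difference = -106

-106


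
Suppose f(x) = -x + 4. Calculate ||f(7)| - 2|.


f(7) = -3
|-3| = 3
|3 - 2| = 1

1


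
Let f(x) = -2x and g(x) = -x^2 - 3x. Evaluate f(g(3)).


g(3) = -18
f(-18) = 36

36


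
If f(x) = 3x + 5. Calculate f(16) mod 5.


f(16) = 53
53 mod 5 = 3

3


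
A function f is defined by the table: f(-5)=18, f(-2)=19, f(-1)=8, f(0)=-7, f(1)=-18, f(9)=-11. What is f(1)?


Reading from the table at x = 1

-18


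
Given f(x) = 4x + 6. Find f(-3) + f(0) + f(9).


42


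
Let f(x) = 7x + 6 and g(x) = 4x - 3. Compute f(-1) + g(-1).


-8


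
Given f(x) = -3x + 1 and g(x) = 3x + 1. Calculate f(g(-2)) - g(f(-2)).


-6


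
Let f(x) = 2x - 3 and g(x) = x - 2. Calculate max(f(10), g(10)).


17


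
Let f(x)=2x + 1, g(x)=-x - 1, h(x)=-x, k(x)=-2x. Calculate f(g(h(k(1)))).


-5


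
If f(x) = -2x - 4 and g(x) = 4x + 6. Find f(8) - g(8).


f(8) = -20
g(8) = 38
Difference = -58

-58


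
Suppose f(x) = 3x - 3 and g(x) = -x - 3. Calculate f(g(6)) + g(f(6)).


-48


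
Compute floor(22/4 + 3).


8


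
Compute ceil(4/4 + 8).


4/4 = 1
1 + 8 = 9
ceil(9) = 9

9


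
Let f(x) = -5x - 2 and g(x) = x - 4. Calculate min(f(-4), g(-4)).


f(-4) = 18
g(-4) = -8
min = -8

-8


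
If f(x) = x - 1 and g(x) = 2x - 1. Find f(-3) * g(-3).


f(-3) = -4
g(-3) = -7
Product = 28

28


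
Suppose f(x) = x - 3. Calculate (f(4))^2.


f(4) = 1
(1)^2 = 1

1


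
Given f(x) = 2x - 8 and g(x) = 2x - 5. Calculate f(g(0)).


g(0) = -5
f(-5) = -18

-18


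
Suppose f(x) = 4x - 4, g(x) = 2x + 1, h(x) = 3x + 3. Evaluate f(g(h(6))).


h(6) = 21
g(21) = 43
f(43) = 168

168


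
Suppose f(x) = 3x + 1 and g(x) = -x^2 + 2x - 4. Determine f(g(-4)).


-83


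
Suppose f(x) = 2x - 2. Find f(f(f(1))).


f(1) = 0
f(0) = -2
f(-2) = -6

-6


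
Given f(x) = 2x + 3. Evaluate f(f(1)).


f(1) = 5
f(5) = 13

13


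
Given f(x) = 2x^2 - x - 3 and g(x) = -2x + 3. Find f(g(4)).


52


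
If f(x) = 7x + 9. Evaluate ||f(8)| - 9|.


f(8) = 65
|65| = 65
|65 - 9| = 56

56


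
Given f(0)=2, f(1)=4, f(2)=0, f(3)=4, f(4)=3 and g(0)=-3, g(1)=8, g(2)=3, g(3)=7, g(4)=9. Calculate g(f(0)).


f(0) = 2
g(2) = 3

3


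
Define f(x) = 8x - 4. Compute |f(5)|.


36


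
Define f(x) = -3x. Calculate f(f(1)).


f(1) = -3
f(-3) = 9

9


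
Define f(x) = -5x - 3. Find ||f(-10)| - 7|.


f(-10) = 47
|47| = 47
|47 - 7| = 40

40


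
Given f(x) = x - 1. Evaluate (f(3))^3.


8


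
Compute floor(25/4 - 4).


25/4 = 6.25
6.25 - 4 = 2.25
floor(2.25) = 2

2


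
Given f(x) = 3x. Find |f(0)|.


0


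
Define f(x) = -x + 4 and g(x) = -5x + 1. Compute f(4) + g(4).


f(4) = 0
g(4) = -19
Sum = -19

-19


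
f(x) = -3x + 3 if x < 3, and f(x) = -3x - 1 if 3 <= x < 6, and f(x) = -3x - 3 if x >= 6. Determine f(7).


7 satisfies x >= 6
f(7) = -24

-24


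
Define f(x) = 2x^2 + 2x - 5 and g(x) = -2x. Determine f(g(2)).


19


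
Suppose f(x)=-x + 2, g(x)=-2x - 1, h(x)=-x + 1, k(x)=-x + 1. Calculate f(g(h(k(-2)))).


k(-2) = 3
h(3) = -2
g(-2) = 3
f(3) = -1

-1


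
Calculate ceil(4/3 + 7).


9


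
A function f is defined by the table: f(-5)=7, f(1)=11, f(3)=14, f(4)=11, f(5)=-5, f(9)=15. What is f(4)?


Reading from the table at x = 4

11


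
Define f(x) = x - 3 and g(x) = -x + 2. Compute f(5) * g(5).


f(5) = 2
g(5) = -3
Product = -6

-6


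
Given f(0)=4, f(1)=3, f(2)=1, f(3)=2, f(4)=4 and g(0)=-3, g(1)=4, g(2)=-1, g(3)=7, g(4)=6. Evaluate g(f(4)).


6


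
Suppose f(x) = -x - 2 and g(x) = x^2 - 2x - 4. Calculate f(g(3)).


-1


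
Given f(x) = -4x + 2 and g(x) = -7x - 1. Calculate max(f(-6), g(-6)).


f(-6) = 26
g(-6) = 41
max = 41

41


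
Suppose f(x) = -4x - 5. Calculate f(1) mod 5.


f(1) = -9
-9 mod 5 = 1

1


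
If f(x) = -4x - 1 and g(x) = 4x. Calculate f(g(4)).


-65


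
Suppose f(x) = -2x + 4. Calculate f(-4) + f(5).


f(-4) = 12
f(5) = -6
Sum = 6

6


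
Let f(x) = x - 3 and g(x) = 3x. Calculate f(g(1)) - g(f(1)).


6


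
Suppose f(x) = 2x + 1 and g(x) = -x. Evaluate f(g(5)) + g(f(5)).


-20


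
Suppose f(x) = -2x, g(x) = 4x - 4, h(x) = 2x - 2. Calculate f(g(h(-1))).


h(-1) = -4
g(-4) = -20
f(-20) = 40

40


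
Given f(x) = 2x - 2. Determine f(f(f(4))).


18


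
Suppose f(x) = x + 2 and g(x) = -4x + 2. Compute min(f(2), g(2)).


-6


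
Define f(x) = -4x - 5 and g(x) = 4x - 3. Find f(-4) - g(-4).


f(-4) = 11
g(-4) = -19
Difference = 30

30


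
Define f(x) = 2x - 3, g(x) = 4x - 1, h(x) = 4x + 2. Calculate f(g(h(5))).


h(5) = 22
g(22) = 87
f(87) = 171

171


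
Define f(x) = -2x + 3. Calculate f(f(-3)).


-15


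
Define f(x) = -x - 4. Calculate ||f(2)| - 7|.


1


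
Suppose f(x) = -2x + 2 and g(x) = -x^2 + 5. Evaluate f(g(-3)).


g(-3) = -4
f(-4) = 10

10


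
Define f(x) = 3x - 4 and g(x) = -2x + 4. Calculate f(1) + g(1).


f(1) = -1
g(1) = 2
Sum = 1

1


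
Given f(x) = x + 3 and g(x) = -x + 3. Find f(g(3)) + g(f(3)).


f(g(3)) = 3
g(f(3)) = -3
Sum = 0

0


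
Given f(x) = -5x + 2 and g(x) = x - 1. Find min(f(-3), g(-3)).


f(-3) = 17
g(-3) = -4
min = -4

-4


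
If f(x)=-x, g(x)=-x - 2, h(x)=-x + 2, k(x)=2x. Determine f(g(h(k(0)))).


k(0) = 0
h(0) = 2
g(2) = -4
f(-4) = 4

4


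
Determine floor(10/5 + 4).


10/5 = 2
2 + 4 = 6
floor(6) = 6

6


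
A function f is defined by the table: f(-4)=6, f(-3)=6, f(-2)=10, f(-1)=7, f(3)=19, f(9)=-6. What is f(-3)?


Reading from the table at x = -3

6


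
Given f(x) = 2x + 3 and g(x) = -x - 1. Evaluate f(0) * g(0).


f(0) = 3
g(0) = -1
Product = -3

-3


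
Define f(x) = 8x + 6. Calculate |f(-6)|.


42


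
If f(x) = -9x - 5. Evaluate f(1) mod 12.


f(1) = -14
-14 mod 12 = 10

10


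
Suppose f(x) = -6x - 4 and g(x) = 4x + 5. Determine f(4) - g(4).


f(4) = -28
g(4) = 21
Difference = -49

-49


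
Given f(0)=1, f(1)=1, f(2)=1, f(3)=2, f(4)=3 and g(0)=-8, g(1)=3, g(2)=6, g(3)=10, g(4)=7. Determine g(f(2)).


f(2) = 1
g(1) = 3

3


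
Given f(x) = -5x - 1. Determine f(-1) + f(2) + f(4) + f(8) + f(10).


-120


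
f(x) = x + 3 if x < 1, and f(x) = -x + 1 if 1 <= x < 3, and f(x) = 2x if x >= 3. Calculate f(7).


14


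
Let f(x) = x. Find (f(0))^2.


0


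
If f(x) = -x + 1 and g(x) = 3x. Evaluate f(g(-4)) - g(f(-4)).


-2


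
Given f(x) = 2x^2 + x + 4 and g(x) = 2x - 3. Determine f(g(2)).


g(2) = 1
f(1) = 2*(1)^2 + 1*(1) + 4 = 7

7


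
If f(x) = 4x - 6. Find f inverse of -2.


Solve 4x - 6 = -2
x = (-2 + 6) / 4 = 1

1


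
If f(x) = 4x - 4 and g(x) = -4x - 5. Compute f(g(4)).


g(4) = -21
f(-21) = -88

-88


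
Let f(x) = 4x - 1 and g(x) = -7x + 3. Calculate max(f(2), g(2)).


f(2) = 7
g(2) = -11
max = 7

7


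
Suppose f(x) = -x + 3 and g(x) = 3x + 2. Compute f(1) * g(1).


10


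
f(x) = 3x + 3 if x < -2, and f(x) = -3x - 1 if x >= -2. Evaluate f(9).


9 satisfies x >= -2
f(9) = -28

-28


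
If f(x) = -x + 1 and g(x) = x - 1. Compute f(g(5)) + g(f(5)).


f(g(5)) = -3
g(f(5)) = -5
Sum = -8

-8


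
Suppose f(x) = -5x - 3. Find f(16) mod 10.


f(16) = -83
-83 mod 10 = 7

7


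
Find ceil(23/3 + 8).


23/3 = 7.6667
7.6667 + 8 = 15.6667
ceil(15.6667) = 16

16


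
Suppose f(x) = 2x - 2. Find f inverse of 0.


Solve 2x - 2 = 0
x = (0 + 2) / 2 = 1

1


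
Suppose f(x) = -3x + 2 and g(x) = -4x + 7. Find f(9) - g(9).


f(9) = -25
g(9) = -29
Difference = 4

4


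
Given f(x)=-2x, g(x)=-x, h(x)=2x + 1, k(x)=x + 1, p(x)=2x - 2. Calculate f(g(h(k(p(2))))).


14


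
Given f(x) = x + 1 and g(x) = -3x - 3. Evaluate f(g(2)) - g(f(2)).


f(g(2)) = -8
g(f(2)) = -12
Difference = 4

4


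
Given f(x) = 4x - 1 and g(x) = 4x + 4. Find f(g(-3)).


g(-3) = -8
f(-8) = -33

-33


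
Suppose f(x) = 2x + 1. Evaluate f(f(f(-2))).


f(-2) = -3
f(-3) = -5
f(-5) = -9

-9


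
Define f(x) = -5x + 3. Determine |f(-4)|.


f(-4) = 23
|23| = 23

23


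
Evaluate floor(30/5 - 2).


30/5 = 6
6 - 2 = 4
floor(4) = 4

4


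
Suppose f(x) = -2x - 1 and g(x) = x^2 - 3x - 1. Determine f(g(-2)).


-19


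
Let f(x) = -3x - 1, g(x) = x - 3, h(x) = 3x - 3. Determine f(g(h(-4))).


h(-4) = -15
g(-15) = -18
f(-18) = 53

53


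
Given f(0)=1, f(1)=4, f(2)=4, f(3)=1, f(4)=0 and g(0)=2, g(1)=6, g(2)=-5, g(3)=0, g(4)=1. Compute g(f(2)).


f(2) = 4
g(4) = 1

1


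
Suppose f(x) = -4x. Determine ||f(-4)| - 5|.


f(-4) = 16
|16| = 16
|16 - 5| = 11

11


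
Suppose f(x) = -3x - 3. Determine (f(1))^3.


f(1) = -6
(-6)^3 = -216

-216


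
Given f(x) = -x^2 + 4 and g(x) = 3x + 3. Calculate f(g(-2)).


g(-2) = -3
f(-3) = (-1)*(-3)^2 + 4 = -5

-5


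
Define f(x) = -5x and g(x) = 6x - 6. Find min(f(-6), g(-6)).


f(-6) = 30
g(-6) = -42
min = -42

-42


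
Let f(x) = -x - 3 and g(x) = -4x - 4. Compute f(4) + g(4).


f(4) = -7
g(4) = -20
Sum = -27

-27


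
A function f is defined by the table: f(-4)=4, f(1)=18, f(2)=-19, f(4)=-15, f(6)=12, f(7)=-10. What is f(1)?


Reading from the table at x = 1

18


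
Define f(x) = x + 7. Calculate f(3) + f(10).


f(3) = 10
f(10) = 17
Sum = 27

27


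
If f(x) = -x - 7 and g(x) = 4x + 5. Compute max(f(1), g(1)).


f(1) = -8
g(1) = 9
max = 9

9


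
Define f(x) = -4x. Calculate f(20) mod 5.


f(20) = -80
-80 mod 5 = 0

0


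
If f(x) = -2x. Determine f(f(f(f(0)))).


0


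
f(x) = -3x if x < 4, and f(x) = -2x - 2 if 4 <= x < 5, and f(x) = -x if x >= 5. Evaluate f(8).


-8


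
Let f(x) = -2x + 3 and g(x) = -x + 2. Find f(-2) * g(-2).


f(-2) = 7
g(-2) = 4
Product = 28

28


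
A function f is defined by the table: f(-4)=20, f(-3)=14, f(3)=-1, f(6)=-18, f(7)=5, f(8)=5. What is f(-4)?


Reading from the table at x = -4

20


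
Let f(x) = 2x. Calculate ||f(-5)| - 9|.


f(-5) = -10
|-10| = 10
|10 - 9| = 1

1


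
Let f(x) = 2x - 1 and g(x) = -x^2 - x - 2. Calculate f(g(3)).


g(3) = -14
f(-14) = -29

-29


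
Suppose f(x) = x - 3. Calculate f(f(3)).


f(3) = 0
f(0) = -3

-3


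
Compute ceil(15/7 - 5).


15/7 = 2.1429
2.1429 - 5 = -2.8571
ceil(-2.8571) = -2

-2


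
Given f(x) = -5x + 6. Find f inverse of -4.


Solve -5x + 6 = -4
x = (-4 - 6) / (-5) = 2

2


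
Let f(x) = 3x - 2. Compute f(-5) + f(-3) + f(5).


f(-5) = -17
f(-3) = -11
f(5) = 13
Sum = -15

-15


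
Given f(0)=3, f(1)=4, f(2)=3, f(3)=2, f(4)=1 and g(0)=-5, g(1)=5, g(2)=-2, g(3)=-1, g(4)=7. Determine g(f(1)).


7


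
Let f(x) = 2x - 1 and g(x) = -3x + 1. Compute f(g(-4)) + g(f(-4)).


f(g(-4)) = 25
g(f(-4)) = 28
Sum = 53

53


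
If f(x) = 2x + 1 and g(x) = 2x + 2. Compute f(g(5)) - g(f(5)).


f(g(5)) = 25
g(f(5)) = 24
Difference = 1

1


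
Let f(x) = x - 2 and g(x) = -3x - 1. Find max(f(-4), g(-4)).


f(-4) = -6
g(-4) = 11
max = 11

11


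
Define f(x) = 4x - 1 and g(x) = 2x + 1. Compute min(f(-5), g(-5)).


-21


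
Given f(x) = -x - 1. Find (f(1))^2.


f(1) = -2
(-2)^2 = 4

4


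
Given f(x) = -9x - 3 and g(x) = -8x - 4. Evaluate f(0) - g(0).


f(0) = -3
g(0) = -4
Difference = 1

1


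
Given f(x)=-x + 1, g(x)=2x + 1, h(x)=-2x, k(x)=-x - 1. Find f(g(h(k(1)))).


k(1) = -2
h(-2) = 4
g(4) = 9
f(9) = -8

-8


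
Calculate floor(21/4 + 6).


21/4 = 5.25
5.25 + 6 = 11.25
floor(11.25) = 11

11


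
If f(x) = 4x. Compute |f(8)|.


f(8) = 32
|32| = 32

32


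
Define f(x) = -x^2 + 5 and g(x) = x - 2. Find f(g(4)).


g(4) = 2
f(2) = (-1)*(2)^2 + 5 = 1

1


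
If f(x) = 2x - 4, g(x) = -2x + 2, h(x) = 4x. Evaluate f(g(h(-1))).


16


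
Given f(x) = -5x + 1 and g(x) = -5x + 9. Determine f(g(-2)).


g(-2) = 19
f(19) = -94

-94


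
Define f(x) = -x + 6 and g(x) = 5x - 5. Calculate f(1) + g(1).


f(1) = 5
g(1) = 0
Sum = 5

5


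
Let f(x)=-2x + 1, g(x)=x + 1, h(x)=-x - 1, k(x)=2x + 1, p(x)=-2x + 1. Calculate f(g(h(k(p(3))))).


-17


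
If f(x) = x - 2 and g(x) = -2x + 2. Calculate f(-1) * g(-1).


f(-1) = -3
g(-1) = 4
Product = -12

-12


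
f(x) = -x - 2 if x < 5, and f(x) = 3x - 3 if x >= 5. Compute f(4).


4 satisfies x < 5
f(4) = -6

-6


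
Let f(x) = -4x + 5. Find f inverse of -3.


2


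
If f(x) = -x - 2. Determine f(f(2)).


f(2) = -4
f(-4) = 2

2


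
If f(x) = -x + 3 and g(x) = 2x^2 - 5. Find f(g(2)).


g(2) = 3
f(3) = 0

0


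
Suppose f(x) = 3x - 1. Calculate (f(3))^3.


f(3) = 8
(8)^3 = 512

512


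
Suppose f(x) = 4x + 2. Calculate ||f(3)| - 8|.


6


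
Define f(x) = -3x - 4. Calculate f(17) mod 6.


f(17) = -55
-55 mod 6 = 5

5


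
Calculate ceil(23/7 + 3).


23/7 = 3.2857
3.2857 + 3 = 6.2857
ceil(6.2857) = 7

7


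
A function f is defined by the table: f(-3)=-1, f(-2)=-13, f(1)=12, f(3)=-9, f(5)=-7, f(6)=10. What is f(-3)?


-1


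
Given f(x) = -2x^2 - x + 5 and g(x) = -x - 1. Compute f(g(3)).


g(3) = -4
f(-4) = (-2)*(-4)^2 - 1*(-4) + 5 = -23

-23


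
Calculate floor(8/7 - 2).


8/7 = 1.1429
1.1429 - 2 = -0.8571
floor(-0.8571) = -1

-1


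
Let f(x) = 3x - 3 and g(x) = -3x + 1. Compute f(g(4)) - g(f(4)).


f(g(4)) = -36
g(f(4)) = -26
Difference = -10

-10


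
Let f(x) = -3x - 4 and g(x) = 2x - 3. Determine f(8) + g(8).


f(8) = -28
g(8) = 13
Sum = -15

-15


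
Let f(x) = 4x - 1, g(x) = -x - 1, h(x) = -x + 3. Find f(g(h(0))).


-17


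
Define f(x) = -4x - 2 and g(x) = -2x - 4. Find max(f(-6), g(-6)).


22


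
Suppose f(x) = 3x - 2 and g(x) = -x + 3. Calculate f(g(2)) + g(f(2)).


f(g(2)) = 1
g(f(2)) = -1
Sum = 0

0


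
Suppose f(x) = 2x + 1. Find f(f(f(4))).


f(4) = 9
f(9) = 19
f(19) = 39

39


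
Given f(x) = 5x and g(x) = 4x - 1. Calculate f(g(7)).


g(7) = 27
f(27) = 135

135


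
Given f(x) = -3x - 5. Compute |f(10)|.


f(10) = -35
|-35| = 35

35


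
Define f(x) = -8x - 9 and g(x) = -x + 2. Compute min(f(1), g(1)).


f(1) = -17
g(1) = 1
min = -17

-17


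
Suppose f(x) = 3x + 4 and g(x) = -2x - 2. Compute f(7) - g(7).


f(7) = 25
g(7) = -16
Difference = 41

41


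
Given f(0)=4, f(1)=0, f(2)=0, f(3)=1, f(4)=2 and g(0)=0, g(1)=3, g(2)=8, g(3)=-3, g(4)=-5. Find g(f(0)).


f(0) = 4
g(4) = -5

-5


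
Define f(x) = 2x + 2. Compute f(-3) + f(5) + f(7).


f(-3) = -4
f(5) = 12
f(7) = 16
Sum = 24

24


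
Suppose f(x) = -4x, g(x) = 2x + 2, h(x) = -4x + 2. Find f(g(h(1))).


h(1) = -2
g(-2) = -2
f(-2) = 8

8


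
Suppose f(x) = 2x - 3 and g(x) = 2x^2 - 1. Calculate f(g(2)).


11


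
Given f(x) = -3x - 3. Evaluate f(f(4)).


f(4) = -15
f(-15) = 42

42


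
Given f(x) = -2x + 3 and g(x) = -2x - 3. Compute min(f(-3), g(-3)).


f(-3) = 9
g(-3) = 3
min = 3

3


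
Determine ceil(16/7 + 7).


16/7 = 2.2857
2.2857 + 7 = 9.2857
ceil(9.2857) = 10

10


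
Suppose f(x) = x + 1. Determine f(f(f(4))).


7


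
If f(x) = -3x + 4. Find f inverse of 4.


Solve -3x + 4 = 4
x = (4 - 4) / (-3) = 0

0


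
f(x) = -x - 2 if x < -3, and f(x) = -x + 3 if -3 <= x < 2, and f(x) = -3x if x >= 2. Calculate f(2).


2 satisfies x >= 2
f(2) = -6

-6


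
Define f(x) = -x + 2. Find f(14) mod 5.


f(14) = -12
-12 mod 5 = 3

3


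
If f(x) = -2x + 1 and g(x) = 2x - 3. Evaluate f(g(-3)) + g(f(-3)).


f(g(-3)) = 19
g(f(-3)) = 11
Sum = 30

30


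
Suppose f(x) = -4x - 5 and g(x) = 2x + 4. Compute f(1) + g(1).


f(1) = -9
g(1) = 6
Sum = -3

-3


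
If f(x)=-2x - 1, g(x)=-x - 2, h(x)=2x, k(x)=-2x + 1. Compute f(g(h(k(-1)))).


k(-1) = 3
h(3) = 6
g(6) = -8
f(-8) = 15

15


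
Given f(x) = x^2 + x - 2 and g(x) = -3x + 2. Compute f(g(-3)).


g(-3) = 11
f(11) = 1*(11)^2 + 1*(11) - 2 = 130

130


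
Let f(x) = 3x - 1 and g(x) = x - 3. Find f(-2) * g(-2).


f(-2) = -7
g(-2) = -5
Product = 35

35


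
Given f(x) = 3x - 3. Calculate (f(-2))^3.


-729


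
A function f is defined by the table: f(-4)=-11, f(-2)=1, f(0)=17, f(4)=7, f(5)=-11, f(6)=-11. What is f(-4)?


Reading from the table at x = -4

-11


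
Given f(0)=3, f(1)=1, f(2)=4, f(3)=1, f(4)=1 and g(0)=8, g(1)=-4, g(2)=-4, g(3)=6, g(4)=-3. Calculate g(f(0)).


f(0) = 3
g(3) = 6

6


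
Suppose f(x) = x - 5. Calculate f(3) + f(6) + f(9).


f(3) = -2
f(6) = 1
f(9) = 4
Sum = 3

3


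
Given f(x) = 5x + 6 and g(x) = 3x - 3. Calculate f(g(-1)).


g(-1) = -6
f(-6) = -24

-24


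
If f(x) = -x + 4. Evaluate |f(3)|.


f(3) = 1
|1| = 1

1


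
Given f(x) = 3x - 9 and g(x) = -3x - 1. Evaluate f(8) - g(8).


40


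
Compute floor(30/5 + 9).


30/5 = 6
6 + 9 = 15
floor(15) = 15

15


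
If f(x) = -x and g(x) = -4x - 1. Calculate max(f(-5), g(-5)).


f(-5) = 5
g(-5) = 19
max = 19

19


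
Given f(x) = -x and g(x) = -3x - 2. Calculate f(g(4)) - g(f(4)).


f(g(4)) = 14
g(f(4)) = 10
Difference = 4

4


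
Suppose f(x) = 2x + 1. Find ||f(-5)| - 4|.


5


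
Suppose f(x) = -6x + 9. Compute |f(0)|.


f(0) = 9
|9| = 9

9


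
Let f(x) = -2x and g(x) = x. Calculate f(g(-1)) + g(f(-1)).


f(g(-1)) = 2
g(f(-1)) = 2
Sum = 4

4


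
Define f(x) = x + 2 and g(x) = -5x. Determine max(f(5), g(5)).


f(5) = 7
g(5) = -25
max = 7

7


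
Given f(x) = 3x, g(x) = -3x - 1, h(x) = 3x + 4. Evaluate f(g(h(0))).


-39


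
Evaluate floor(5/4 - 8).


5/4 = 1.25
1.25 - 8 = -6.75
floor(-6.75) = -7

-7


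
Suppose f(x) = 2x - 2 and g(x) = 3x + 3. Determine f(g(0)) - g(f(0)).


f(g(0)) = 4
g(f(0)) = -3
Difference = 7

7


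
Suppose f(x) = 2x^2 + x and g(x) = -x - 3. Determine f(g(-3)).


g(-3) = 0
f(0) = 2*(0)^2 + 1*(0) = 0

0


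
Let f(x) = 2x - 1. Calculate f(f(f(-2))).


f(-2) = -5
f(-5) = -11
f(-11) = -23

-23


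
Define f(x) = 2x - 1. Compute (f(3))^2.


f(3) = 5
(5)^2 = 25

25


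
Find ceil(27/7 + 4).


27/7 = 3.8571
3.8571 + 4 = 7.8571
ceil(7.8571) = 8

8


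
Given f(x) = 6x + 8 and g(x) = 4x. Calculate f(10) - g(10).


f(10) = 68
g(10) = 40
Difference = 28

28


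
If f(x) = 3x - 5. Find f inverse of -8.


Solve 3x - 5 = -8
x = (-8 + 5) / 3 = -1

-1


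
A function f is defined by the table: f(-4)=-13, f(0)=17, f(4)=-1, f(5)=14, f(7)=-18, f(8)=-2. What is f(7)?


Reading from the table at x = 7

-18


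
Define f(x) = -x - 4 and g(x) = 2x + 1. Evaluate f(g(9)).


g(9) = 19
f(19) = -23

-23


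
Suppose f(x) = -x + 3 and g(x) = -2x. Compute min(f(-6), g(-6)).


f(-6) = 9
g(-6) = 12
min = 9

9


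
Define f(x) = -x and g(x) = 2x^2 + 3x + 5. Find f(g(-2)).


g(-2) = 7
f(7) = -7

-7


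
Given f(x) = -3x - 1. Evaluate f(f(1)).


f(1) = -4
f(-4) = 11

11


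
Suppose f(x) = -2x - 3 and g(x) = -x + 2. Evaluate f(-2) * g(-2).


f(-2) = 1
g(-2) = 4
Product = 4

4


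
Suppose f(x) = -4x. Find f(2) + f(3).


f(2) = -8
f(3) = -12
Sum = -20

-20


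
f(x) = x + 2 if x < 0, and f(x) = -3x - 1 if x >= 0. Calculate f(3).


3 satisfies x >= 0
f(3) = -10

-10


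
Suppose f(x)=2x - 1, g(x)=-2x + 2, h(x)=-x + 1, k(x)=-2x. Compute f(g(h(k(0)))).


k(0) = 0
h(0) = 1
g(1) = 0
f(0) = -1

-1


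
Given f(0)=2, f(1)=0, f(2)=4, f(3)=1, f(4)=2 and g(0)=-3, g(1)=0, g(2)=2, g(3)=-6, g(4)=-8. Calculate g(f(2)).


f(2) = 4
g(4) = -8

-8


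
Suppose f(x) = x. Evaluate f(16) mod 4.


f(16) = 16
16 mod 4 = 0

0


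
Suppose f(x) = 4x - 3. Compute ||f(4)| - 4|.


9


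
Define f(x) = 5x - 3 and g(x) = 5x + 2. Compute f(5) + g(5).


f(5) = 22
g(5) = 27
Sum = 49

49


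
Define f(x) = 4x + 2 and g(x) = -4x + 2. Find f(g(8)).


g(8) = -30
f(-30) = -118

-118


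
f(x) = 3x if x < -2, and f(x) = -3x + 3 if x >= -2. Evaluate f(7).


7 satisfies x >= -2
f(7) = -18

-18


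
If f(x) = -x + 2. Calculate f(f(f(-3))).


f(-3) = 5
f(5) = -3
f(-3) = 5

5


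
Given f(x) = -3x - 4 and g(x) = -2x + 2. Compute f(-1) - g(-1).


f(-1) = -1
g(-1) = 4
Difference = -5

-5


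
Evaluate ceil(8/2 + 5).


8/2 = 4
4 + 5 = 9
ceil(9) = 9

9


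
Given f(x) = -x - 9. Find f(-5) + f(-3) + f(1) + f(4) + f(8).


-50


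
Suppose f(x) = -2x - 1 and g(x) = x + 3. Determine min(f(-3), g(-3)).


0


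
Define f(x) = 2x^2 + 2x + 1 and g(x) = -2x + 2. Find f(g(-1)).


g(-1) = 4
f(4) = 2*(4)^2 + 2*(4) + 1 = 41

41


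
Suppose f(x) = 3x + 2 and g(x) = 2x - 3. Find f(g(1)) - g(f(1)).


-8


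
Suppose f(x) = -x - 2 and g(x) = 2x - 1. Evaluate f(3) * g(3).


f(3) = -5
g(3) = 5
Product = -25

-25


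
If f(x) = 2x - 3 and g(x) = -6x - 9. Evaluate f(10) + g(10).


f(10) = 17
g(10) = -69
Sum = -52

-52


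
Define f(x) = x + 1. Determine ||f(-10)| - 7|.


f(-10) = -9
|-9| = 9
|9 - 7| = 2

2


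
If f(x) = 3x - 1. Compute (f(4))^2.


121


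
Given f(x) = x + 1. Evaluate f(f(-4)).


f(-4) = -3
f(-3) = -2

-2


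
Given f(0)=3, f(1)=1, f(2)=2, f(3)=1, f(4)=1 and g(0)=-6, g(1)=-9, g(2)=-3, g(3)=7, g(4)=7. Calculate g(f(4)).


-9


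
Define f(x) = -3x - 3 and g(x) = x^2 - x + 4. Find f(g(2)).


-21


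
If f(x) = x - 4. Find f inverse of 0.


Solve x - 4 = 0
x = (0 + 4) / 1 = 4

4


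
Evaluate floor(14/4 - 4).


14/4 = 3.5
3.5 - 4 = -0.5
floor(-0.5) = -1

-1


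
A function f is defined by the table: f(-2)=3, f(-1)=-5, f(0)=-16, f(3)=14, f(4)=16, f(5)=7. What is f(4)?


Reading from the table at x = 4

16


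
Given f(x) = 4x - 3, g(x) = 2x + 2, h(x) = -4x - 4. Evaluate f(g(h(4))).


h(4) = -20
g(-20) = -38
f(-38) = -155

-155


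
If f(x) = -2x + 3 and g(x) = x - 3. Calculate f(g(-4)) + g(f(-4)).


25


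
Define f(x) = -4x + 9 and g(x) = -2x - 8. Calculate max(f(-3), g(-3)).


f(-3) = 21
g(-3) = -2
max = 21

21


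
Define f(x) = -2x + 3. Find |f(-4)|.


f(-4) = 11
|11| = 11

11


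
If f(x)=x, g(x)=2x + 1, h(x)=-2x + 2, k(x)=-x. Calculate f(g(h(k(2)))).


k(2) = -2
h(-2) = 6
g(6) = 13
f(13) = 13

13


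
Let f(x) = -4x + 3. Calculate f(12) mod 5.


f(12) = -45
-45 mod 5 = 0

0


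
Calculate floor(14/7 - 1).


14/7 = 2
2 - 1 = 1
floor(1) = 1

1


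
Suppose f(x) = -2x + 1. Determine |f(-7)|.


f(-7) = 15
|15| = 15

15


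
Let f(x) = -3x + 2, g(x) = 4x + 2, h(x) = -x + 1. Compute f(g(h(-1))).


h(-1) = 2
g(2) = 10
f(10) = -28

-28


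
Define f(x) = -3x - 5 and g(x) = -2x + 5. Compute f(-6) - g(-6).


f(-6) = 13
g(-6) = 17
Difference = -4

-4


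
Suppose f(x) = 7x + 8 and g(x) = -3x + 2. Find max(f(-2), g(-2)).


f(-2) = -6
g(-2) = 8
max = 8

8


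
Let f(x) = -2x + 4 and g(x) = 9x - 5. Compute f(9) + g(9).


f(9) = -14
g(9) = 76
Sum = 62

62


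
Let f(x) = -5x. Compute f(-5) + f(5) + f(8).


f(-5) = 25
f(5) = -25
f(8) = -40
Sum = -40

-40


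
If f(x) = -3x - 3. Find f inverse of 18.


-7


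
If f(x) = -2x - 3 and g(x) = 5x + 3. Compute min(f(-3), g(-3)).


f(-3) = 3
g(-3) = -12
min = -12

-12


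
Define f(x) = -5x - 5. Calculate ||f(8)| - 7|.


f(8) = -45
|-45| = 45
|45 - 7| = 38

38


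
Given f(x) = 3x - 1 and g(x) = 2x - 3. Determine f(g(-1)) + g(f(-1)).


f(g(-1)) = -16
g(f(-1)) = -11
Sum = -27

-27


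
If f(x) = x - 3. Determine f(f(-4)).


f(-4) = -7
f(-7) = -10

-10


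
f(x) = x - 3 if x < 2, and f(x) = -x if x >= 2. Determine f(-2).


-2 satisfies x < 2
f(-2) = -5

-5


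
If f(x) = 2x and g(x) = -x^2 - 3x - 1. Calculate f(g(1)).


g(1) = -5
f(-5) = -10

-10


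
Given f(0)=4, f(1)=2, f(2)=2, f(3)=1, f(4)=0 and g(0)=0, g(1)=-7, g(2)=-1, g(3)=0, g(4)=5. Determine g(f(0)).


f(0) = 4
g(4) = 5

5


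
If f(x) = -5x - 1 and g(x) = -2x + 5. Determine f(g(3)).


g(3) = -1
f(-1) = 4

4


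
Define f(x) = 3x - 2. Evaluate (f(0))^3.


f(0) = -2
(-2)^3 = -8

-8


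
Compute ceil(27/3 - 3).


27/3 = 9
9 - 3 = 6
ceil(6) = 6

6


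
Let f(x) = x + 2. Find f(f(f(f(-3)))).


5


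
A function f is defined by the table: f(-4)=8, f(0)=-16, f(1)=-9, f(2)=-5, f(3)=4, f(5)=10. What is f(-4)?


Reading from the table at x = -4

8


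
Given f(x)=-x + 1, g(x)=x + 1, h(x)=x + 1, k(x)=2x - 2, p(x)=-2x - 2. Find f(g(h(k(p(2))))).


13


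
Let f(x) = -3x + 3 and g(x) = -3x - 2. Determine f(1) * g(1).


f(1) = 0
g(1) = -5
Product = 0

0


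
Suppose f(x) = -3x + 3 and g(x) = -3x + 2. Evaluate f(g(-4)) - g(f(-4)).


f(g(-4)) = -39
g(f(-4)) = -43
Difference = 4

4


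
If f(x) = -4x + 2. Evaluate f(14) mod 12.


f(14) = -54
-54 mod 12 = 6

6


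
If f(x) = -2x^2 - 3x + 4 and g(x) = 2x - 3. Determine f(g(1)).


g(1) = -1
f(-1) = (-2)*(-1)^2 - 3*(-1) + 4 = 5

5


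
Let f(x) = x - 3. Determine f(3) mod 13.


f(3) = 0
0 mod 13 = 0

0


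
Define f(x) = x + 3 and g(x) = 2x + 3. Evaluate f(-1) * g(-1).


f(-1) = 2
g(-1) = 1
Product = 2

2


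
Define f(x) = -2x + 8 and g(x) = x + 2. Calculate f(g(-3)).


g(-3) = -1
f(-1) = 10

10


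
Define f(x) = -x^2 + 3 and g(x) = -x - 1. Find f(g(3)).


g(3) = -4
f(-4) = (-1)*(-4)^2 + 3 = -13

-13


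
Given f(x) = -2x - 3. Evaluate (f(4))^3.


f(4) = -11
(-11)^3 = -1331

-1331


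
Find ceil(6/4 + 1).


6/4 = 1.5
1.5 + 1 = 2.5
ceil(2.5) = 3

3


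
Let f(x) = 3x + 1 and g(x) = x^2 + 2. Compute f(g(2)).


g(2) = 6
f(6) = 19

19


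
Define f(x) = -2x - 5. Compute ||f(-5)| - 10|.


f(-5) = 5
|5| = 5
|5 - 10| = 5

5


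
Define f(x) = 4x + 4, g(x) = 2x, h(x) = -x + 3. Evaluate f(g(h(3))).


h(3) = 0
g(0) = 0
f(0) = 4

4


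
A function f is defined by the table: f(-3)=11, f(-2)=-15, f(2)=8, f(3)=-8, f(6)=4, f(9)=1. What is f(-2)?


Reading from the table at x = -2

-15


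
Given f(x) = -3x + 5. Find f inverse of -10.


5


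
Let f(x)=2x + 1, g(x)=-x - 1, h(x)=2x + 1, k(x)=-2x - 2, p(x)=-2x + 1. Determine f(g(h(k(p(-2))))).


45


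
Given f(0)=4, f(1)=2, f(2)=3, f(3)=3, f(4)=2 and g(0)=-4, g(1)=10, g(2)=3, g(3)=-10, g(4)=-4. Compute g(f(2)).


f(2) = 3
g(3) = -10

-10


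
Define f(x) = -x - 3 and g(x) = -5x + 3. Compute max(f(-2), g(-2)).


f(-2) = -1
g(-2) = 13
max = 13

13


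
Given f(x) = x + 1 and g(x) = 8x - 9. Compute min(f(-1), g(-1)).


-17


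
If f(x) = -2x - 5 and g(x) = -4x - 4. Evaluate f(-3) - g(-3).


f(-3) = 1
g(-3) = 8
Difference = -7

-7


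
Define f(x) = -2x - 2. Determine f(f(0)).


f(0) = -2
f(-2) = 2

2


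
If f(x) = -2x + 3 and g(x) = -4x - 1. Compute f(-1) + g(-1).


f(-1) = 5
g(-1) = 3
Sum = 8

8


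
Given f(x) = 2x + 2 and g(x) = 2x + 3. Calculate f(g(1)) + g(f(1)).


23


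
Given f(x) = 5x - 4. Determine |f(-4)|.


f(-4) = -24
|-24| = 24

24


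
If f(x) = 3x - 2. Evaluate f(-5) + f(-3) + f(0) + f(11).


1


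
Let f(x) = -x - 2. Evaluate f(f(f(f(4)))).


f(4) = -6
f(-6) = 4
f(4) = -6
f(-6) = 4

4


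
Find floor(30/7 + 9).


30/7 = 4.2857
4.2857 + 9 = 13.2857
floor(13.2857) = 13

13


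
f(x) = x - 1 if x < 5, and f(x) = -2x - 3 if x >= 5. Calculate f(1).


1 satisfies x < 5
f(1) = 0

0


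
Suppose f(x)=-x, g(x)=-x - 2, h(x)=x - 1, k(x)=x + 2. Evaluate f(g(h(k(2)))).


k(2) = 4
h(4) = 3
g(3) = -5
f(-5) = 5

5


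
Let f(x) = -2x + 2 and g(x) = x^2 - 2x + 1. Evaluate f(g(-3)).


-30


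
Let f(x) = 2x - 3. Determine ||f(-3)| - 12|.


f(-3) = -9
|-9| = 9
|9 - 12| = 3

3


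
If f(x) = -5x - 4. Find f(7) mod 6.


f(7) = -39
-39 mod 6 = 3

3


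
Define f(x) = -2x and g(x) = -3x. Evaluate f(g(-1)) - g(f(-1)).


f(g(-1)) = -6
g(f(-1)) = -6
Difference = 0

0


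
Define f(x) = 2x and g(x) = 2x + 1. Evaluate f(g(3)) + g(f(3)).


f(g(3)) = 14
g(f(3)) = 13
Sum = 27

27


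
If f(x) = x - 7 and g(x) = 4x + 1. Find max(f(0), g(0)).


f(0) = -7
g(0) = 1
max = 1

1


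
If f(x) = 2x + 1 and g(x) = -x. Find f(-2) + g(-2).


f(-2) = -3
g(-2) = 2
Sum = -1

-1


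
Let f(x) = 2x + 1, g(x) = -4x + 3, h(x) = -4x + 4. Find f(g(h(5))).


h(5) = -16
g(-16) = 67
f(67) = 135

135


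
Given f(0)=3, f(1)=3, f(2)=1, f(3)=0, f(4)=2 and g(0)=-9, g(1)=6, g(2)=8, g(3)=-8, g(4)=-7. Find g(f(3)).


f(3) = 0
g(0) = -9

-9


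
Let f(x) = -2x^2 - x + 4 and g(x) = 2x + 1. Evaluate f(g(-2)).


g(-2) = -3
f(-3) = (-2)*(-3)^2 - 1*(-3) + 4 = -11

-11


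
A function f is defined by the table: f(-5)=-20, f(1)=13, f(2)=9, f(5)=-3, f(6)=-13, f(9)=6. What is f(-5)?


Reading from the table at x = -5

-20


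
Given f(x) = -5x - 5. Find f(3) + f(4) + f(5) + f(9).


f(3) = -20
f(4) = -25
f(5) = -30
f(9) = -50
Sum = -125

-125


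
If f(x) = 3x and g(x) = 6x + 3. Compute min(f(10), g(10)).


f(10) = 30
g(10) = 63
min = 30

30


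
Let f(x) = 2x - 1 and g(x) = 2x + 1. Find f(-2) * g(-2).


f(-2) = -5
g(-2) = -3
Product = 15

15


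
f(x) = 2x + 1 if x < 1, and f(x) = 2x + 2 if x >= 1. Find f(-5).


-5 satisfies x < 1
f(-5) = -9

-9


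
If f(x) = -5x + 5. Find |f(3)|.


f(3) = -10
|-10| = 10

10


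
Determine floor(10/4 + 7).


9


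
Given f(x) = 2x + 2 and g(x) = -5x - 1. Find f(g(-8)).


g(-8) = 39
f(39) = 80

80


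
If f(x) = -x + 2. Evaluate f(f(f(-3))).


5


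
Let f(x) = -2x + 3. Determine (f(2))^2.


f(2) = -1
(-1)^2 = 1

1


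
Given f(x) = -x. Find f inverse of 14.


Solve -x = 14
x = (14) / (-1) = -14

-14


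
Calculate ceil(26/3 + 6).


26/3 = 8.6667
8.6667 + 6 = 14.6667
ceil(14.6667) = 15

15


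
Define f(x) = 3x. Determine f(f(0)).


0


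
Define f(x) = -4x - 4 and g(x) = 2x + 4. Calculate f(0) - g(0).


f(0) = -4
g(0) = 4
Difference = -8

-8


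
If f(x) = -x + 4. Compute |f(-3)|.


7


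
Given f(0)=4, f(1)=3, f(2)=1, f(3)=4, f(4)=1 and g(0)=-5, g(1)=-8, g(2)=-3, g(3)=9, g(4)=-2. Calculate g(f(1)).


9


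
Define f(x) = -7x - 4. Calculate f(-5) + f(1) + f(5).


f(-5) = 31
f(1) = -11
f(5) = -39
Sum = -19

-19


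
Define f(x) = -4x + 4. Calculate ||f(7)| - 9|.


15


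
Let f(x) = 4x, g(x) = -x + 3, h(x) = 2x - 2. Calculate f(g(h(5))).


h(5) = 8
g(8) = -5
f(-5) = -20

-20


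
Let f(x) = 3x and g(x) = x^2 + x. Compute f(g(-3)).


g(-3) = 6
f(6) = 18

18


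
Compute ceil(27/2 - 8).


6


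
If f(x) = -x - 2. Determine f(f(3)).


f(3) = -5
f(-5) = 3

3


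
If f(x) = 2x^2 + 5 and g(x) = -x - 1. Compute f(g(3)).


g(3) = -4
f(-4) = 2*(-4)^2 + 5 = 37

37


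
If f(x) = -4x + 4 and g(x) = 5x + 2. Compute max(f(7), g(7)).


f(7) = -24
g(7) = 37
max = 37

37


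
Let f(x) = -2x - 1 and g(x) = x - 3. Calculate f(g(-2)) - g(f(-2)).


f(g(-2)) = 9
g(f(-2)) = 0
Difference = 9

9


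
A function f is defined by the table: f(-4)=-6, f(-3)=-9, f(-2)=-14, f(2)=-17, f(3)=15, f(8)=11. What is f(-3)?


Reading from the table at x = -3

-9


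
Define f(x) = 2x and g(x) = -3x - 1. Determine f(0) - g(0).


f(0) = 0
g(0) = -1
Difference = 1

1


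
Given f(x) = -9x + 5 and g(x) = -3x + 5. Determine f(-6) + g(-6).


f(-6) = 59
g(-6) = 23
Sum = 82

82


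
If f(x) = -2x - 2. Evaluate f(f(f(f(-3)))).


f(-3) = 4
f(4) = -10
f(-10) = 18
f(18) = -38

-38


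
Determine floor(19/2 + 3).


12


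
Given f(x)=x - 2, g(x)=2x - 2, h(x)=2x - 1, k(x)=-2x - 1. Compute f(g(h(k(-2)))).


k(-2) = 3
h(3) = 5
g(5) = 8
f(8) = 6

6


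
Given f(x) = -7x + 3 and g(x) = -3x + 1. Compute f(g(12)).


g(12) = -35
f(-35) = 248

248


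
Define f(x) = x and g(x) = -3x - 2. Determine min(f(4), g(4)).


f(4) = 4
g(4) = -14
min = -14

-14


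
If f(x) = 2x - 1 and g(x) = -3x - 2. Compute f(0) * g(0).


2


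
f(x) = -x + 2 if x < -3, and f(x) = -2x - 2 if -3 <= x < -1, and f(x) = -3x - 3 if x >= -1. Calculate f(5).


-18


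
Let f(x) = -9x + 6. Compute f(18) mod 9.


f(18) = -156
-156 mod 9 = 6

6


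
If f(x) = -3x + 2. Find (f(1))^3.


f(1) = -1
(-1)^3 = -1

-1


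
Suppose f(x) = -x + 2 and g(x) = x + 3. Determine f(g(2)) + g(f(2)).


f(g(2)) = -3
g(f(2)) = 3
Sum = 0

0


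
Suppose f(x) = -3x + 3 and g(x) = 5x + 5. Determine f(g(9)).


g(9) = 50
f(50) = -147

-147


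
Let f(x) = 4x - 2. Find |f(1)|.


f(1) = 2
|2| = 2

2


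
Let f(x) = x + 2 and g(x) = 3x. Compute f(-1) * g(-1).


f(-1) = 1
g(-1) = -3
Product = -3

-3


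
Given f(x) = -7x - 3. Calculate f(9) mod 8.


f(9) = -66
-66 mod 8 = 6

6


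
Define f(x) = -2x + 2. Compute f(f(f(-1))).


14


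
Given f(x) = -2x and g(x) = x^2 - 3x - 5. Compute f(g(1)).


g(1) = -7
f(-7) = 14

14


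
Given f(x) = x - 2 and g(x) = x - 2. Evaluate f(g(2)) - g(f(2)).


f(g(2)) = -2
g(f(2)) = -2
Difference = 0

0


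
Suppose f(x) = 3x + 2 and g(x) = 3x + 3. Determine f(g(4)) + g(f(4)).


f(g(4)) = 47
g(f(4)) = 45
Sum = 92

92


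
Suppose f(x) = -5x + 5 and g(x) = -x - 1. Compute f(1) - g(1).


2


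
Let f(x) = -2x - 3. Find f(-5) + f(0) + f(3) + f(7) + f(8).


f(-5) = 7
f(0) = -3
f(3) = -9
f(7) = -17
f(8) = -19
Sum = -41

-41


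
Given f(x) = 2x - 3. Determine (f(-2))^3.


f(-2) = -7
(-7)^3 = -343

-343


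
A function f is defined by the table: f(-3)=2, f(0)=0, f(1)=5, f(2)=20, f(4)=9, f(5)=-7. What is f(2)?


Reading from the table at x = 2

20


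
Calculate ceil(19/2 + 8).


19/2 = 9.5
9.5 + 8 = 17.5
ceil(17.5) = 18

18


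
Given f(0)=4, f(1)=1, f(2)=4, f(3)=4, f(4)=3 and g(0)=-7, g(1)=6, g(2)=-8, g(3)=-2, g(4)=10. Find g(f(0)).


10


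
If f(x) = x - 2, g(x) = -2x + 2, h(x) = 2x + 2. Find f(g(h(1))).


h(1) = 4
g(4) = -6
f(-6) = -8

-8


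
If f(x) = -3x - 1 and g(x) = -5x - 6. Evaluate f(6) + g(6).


-55


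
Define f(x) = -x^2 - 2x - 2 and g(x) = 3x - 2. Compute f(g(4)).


-122


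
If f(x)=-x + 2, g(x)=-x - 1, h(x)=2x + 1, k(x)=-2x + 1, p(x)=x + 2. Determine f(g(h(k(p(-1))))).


p(-1) = 1
k(1) = -1
h(-1) = -1
g(-1) = 0
f(0) = 2

2


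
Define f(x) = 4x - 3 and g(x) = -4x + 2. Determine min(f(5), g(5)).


f(5) = 17
g(5) = -18
min = -18

-18


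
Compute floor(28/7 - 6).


28/7 = 4
4 - 6 = -2
floor(-2) = -2

-2


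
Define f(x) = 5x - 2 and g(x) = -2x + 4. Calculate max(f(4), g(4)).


f(4) = 18
g(4) = -4
max = 18

18


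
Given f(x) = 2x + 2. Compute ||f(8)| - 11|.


f(8) = 18
|18| = 18
|18 - 11| = 7

7


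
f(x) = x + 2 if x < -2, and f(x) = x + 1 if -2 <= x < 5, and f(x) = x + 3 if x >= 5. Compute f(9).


9 satisfies x >= 5
f(9) = 12

12


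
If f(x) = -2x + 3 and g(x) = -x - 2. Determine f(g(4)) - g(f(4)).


f(g(4)) = 15
g(f(4)) = 3
Difference = 12

12


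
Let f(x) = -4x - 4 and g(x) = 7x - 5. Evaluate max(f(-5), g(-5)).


f(-5) = 16
g(-5) = -40
max = 16

16


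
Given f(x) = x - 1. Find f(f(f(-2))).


f(-2) = -3
f(-3) = -4
f(-4) = -5

-5


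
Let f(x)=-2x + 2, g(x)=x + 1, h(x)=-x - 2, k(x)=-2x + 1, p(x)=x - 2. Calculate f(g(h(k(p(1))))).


p(1) = -1
k(-1) = 3
h(3) = -5
g(-5) = -4
f(-4) = 10

10


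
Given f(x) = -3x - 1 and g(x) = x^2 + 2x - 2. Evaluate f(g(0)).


g(0) = -2
f(-2) = 5

5


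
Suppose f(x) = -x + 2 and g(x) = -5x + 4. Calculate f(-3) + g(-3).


24


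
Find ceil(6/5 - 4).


6/5 = 1.2
1.2 - 4 = -2.8
ceil(-2.8) = -2

-2


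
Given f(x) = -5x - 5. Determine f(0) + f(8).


f(0) = -5
f(8) = -45
Sum = -50

-50


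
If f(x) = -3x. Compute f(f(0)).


f(0) = 0
f(0) = 0

0


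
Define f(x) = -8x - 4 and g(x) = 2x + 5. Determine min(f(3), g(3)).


f(3) = -28
g(3) = 11
min = -28

-28


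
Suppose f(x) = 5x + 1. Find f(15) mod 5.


f(15) = 76
76 mod 5 = 1

1


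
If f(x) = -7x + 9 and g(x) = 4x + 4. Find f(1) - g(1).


f(1) = 2
g(1) = 8
Difference = -6

-6


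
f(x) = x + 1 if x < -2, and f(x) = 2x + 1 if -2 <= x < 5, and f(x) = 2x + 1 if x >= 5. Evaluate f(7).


15


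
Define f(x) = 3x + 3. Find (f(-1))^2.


f(-1) = 0
(0)^2 = 0

0


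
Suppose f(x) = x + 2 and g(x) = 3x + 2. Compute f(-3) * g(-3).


f(-3) = -1
g(-3) = -7
Product = 7

7


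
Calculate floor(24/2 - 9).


24/2 = 12
12 - 9 = 3
floor(3) = 3

3


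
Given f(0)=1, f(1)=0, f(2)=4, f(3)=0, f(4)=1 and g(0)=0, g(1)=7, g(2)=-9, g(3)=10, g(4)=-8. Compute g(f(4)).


f(4) = 1
g(1) = 7

7


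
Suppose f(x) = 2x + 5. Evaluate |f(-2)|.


f(-2) = 1
|1| = 1

1


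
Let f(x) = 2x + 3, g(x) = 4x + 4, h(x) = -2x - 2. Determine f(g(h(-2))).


h(-2) = 2
g(2) = 12
f(12) = 27

27


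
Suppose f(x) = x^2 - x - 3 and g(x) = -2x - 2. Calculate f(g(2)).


g(2) = -6
f(-6) = 1*(-6)^2 - 1*(-6) - 3 = 39

39


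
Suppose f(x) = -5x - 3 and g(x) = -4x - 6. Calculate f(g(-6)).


-93


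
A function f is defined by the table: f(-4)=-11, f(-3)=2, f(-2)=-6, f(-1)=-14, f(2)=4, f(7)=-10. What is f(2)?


Reading from the table at x = 2

4
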